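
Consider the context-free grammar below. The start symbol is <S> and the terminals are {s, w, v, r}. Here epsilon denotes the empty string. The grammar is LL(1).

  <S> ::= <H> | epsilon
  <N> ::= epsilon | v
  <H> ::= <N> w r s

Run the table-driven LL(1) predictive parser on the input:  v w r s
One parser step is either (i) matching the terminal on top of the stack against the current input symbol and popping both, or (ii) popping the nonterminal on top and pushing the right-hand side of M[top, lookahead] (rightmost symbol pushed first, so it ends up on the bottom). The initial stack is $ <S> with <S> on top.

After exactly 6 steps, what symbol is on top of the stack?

s

     Stack        Input      Action
  1  $ <S>        v w r s $  expand <S> ::= <H>
  2  $ <H>        v w r s $  expand <H> ::= <N> w r s
  3  $ s r w <N>  v w r s $  expand <N> ::= v
  4  $ s r w v    v w r s $  match v
  5  $ s r w      w r s $    match w
  6  $ s r        r s $      match r
Stack after step 6: $ s (top = s).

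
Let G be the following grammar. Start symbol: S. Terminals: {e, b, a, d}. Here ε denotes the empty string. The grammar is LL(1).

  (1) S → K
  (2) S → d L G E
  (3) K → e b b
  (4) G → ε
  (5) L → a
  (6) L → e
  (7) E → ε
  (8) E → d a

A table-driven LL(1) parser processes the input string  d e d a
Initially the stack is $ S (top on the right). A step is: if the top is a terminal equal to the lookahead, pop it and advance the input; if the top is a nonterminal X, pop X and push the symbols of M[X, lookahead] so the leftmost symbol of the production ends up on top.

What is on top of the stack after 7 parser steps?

a

     Stack      Input      Action
  1  $ S        d e d a $  expand S → d L G E
  2  $ E G L d  d e d a $  match d
  3  $ E G L    e d a $    expand L → e
  4  $ E G e    e d a $    match e
  5  $ E G      d a $      expand G → ε
  6  $ E        d a $      expand E → d a
  7  $ a d      d a $      match d
Stack after step 7: $ a (top = a).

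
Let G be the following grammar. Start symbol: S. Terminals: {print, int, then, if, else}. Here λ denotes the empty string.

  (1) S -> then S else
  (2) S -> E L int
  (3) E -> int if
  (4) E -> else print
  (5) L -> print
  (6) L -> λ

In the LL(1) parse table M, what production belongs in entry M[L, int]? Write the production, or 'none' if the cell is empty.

FIRST(E): from E->int if we get {int}; from E->else print we get {else}. So FIRST(E) = {else, int}.
FIRST(L): from L->print we get {print}; from L->λ we get {λ}. So FIRST(L) = {λ, print}.
FIRST(S): from S->then S else we get {then}; from S->E L int we get {else, int}. So FIRST(S) = {else, int, then}.
FOLLOW(S) includes $ since S is the start symbol.
FOLLOW(L): in S->E L int, L is followed by int with FIRST {int}. Thus FOLLOW(L) = {int}.
For L -> print: FIRST(print) = {print}, so it goes in M[L, t] for t ∈ {print}.
For L -> λ: FIRST(λ) = {λ}, so it goes in M[L, t] for t ∈ {}; since λ ∈ FIRST, also for every t ∈ FOLLOW(L) = {int}.

L -> λ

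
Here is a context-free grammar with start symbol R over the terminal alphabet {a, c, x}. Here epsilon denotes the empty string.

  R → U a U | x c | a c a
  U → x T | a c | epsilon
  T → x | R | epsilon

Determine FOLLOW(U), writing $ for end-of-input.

{$, a}

FIRST(U): from U→x T we get {x}; from U→a c we get {a}; from U→epsilon we get {epsilon}. So FIRST(U) = {epsilon, a, x}.
FIRST(R): from R→U a U we get {a, x}; from R→x c we get {x}; from R→a c a we get {a}. So FIRST(R) = {a, x}.
FIRST(T): from T→x we get {x}; from T→R we get {a, x}; from T→epsilon we get {epsilon}. So FIRST(T) = {epsilon, a, x}.
FOLLOW(R) includes $ since R is the start symbol.
FOLLOW(R): in T→R, the suffix after R is empty, so FOLLOW(R) ⊇ FOLLOW(T) = {$, a}. Thus FOLLOW(R) = {$, a}.
FOLLOW(U): in R→U a U (occurrence 1), U is followed by a U with FIRST {a}; in R→U a U (occurrence 2), the suffix after U is empty, so FOLLOW(U) ⊇ FOLLOW(R) = {$, a}. Thus FOLLOW(U) = {$, a}.
FOLLOW(T): in U→x T, the suffix after T is empty, so FOLLOW(T) ⊇ FOLLOW(U) = {$, a}. Thus FOLLOW(T) = {$, a}.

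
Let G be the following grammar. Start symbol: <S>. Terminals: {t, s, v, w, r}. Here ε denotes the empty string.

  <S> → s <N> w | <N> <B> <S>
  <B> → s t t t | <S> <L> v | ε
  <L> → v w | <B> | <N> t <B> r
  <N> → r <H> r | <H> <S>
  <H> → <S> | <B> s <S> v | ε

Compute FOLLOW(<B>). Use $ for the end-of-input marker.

{r, s, v}

FIRST(<S>) = {r, s}  (via <N> <B> <S>)
FIRST(<B>) = {ε, r, s}  (via <S> <L> v)
FIRST(<H>) = {ε, r, s}  (via <S>, <B> s <S> v)
FIRST(<N>) = {r, s}  (via <H> <S>)
FIRST(<L>) = {ε, r, s, v}  (via <B>, <N> t <B> r)
FOLLOW(<S>) includes $ since <S> is the start symbol.
FOLLOW(<L>): in <B>→<S> <L> v, <L> is followed by v with FIRST {v}. Thus FOLLOW(<L>) = {v}.
FOLLOW(<B>): in <S>→<N> <B> <S>, <B> is followed by <S> with FIRST {r, s}; in <L>→<B>, the suffix after <B> is empty, so FOLLOW(<B>) ⊇ FOLLOW(<L>) = {v}; in <L>→<N> t <B> r, <B> is followed by r with FIRST {r}; in <H>→<B> s <S> v, <B> is followed by s <S> v with FIRST {s}. Thus FOLLOW(<B>) = {r, s, v}.
FOLLOW(<N>): in <S>→s <N> w, <N> is followed by w with FIRST {w}; in <S>→<N> <B> <S>, <N> is followed by <B> <S> with FIRST {r, s}; in <L>→<N> t <B> r, <N> is followed by t <B> r with FIRST {t}. Thus FOLLOW(<N>) = {r, s, t, w}.
FOLLOW(<H>): in <N>→r <H> r, <H> is followed by r with FIRST {r}; in <N>→<H> <S>, <H> is followed by <S> with FIRST {r, s}. Thus FOLLOW(<H>) = {r, s}.
FOLLOW(<S>): in <S>→<N> <B> <S>, the suffix after <S> is empty (adds nothing new); in <B>→<S> <L> v, <S> is followed by <L> v with FIRST {r, s, v}; in <N>→<H> <S>, the suffix after <S> is empty, so FOLLOW(<S>) ⊇ FOLLOW(<N>) = {r, s, t, w}; in <H>→<S>, the suffix after <S> is empty, so FOLLOW(<S>) ⊇ FOLLOW(<H>) = {r, s}; in <H>→<B> s <S> v, <S> is followed by v with FIRST {v}. Thus FOLLOW(<S>) = {$, r, s, t, v, w}.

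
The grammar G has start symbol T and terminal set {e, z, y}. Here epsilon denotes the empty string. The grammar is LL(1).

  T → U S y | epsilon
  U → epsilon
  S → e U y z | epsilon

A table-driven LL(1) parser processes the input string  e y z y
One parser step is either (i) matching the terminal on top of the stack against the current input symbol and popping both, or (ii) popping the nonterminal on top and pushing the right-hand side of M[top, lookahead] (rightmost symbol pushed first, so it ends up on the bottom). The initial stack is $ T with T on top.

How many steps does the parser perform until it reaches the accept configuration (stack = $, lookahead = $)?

8

     Stack        Input      Action
  1  $ T          e y z y $  expand T → U S y
  2  $ y S U      e y z y $  expand U → epsilon
  3  $ y S        e y z y $  expand S → e U y z
  4  $ y z y U e  e y z y $  match e
  5  $ y z y U    y z y $    expand U → epsilon
  6  $ y z y      y z y $    match y
  7  $ y z        z y $      match z
  8  $ y          y $        match y
Accept reached after 8 steps.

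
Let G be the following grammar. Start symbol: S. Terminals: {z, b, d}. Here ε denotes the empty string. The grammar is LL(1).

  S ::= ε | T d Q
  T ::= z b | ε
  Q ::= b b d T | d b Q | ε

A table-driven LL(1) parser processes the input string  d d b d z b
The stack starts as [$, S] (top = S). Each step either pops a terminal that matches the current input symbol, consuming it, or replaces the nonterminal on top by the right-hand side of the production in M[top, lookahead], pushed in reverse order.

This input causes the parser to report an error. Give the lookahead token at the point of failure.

step 1: stack=$ S  input=d d b d z b $  — expand S ::= T d Q
step 2: stack=$ Q d T  input=d d b d z b $  — expand T ::= ε
step 3: stack=$ Q d  input=d d b d z b $  — match d
step 4: stack=$ Q  input=d b d z b $  — expand Q ::= d b Q
step 5: stack=$ Q b d  input=d b d z b $  — match d
step 6: stack=$ Q b  input=b d z b $  — match b
step 7: stack=$ Q  input=d z b $  — expand Q ::= d b Q
step 8: stack=$ Q b d  input=d z b $  — match d
step 9: stack=$ Q b  input=z b $  — error: top is terminal b but lookahead is z

z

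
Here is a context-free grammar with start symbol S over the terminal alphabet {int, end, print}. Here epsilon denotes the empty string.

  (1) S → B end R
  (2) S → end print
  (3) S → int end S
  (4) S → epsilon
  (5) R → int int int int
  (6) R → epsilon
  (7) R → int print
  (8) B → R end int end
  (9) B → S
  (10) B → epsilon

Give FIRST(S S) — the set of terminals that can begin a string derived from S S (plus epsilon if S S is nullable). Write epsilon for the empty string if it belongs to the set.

FIRST(R) = {epsilon, int}
FIRST(S) = {epsilon, end, int}  (via B end R)
FIRST(B) = {epsilon, end, int}  (via R end int end, S)
FIRST(S S): take FIRST of each symbol in turn, carrying on past any symbol whose FIRST contains epsilon; result {epsilon, end, int}.

{epsilon, end, int}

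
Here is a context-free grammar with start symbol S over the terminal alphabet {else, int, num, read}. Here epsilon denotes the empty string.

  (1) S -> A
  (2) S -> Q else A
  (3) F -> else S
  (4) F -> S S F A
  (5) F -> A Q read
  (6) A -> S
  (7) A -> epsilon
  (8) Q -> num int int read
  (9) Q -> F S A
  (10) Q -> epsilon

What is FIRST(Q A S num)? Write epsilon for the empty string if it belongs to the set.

FIRST(S) = {epsilon, else, num, read}  (via A, Q else A)
FIRST(A) = {epsilon, else, num, read}  (via S)
FIRST(F) = {else, num, read}  (via S S F A, A Q read)
FIRST(Q) = {epsilon, else, num, read}  (via F S A)
FIRST(Q A S num): take FIRST of each symbol in turn, carrying on past any symbol whose FIRST contains epsilon; result {else, num, read}.

{else, num, read}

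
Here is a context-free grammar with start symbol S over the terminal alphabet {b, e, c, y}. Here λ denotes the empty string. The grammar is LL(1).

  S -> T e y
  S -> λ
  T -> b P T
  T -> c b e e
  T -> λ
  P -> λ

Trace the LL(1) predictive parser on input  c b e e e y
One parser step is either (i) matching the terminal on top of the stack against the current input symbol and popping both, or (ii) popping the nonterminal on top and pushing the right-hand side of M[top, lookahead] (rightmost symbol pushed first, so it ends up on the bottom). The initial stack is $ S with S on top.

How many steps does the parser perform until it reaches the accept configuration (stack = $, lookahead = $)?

8

step 1: stack=$ S  input=c b e e e y $  — expand S -> T e y
step 2: stack=$ y e T  input=c b e e e y $  — expand T -> c b e e
step 3: stack=$ y e e e b c  input=c b e e e y $  — match c
step 4: stack=$ y e e e b  input=b e e e y $  — match b
step 5: stack=$ y e e e  input=e e e y $  — match e
step 6: stack=$ y e e  input=e e y $  — match e
step 7: stack=$ y e  input=e y $  — match e
step 8: stack=$ y  input=y $  — match y
Accept reached after 8 steps.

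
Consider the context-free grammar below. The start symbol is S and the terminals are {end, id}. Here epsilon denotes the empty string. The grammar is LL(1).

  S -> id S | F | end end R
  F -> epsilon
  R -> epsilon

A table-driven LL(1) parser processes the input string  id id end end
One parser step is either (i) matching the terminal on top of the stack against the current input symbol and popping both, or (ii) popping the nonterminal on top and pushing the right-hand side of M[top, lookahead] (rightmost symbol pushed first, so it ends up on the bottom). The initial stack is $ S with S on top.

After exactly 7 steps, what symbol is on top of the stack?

R

step 1: stack=$ S  input=id id end end $  — expand S -> id S
step 2: stack=$ S id  input=id id end end $  — match id
step 3: stack=$ S  input=id end end $  — expand S -> id S
step 4: stack=$ S id  input=id end end $  — match id
step 5: stack=$ S  input=end end $  — expand S -> end end R
step 6: stack=$ R end end  input=end end $  — match end
step 7: stack=$ R end  input=end $  — match end
Stack after step 7: $ R (top = R).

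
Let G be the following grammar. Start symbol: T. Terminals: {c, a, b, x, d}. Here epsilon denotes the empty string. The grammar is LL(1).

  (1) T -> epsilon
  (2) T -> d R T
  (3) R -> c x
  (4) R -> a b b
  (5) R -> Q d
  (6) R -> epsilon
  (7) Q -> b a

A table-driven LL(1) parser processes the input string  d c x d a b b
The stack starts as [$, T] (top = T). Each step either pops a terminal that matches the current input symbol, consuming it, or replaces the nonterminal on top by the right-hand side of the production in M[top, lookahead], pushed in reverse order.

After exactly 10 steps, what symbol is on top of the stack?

step 1: stack=$ T  input=d c x d a b b $  — expand T -> d R T
step 2: stack=$ T R d  input=d c x d a b b $  — match d
step 3: stack=$ T R  input=c x d a b b $  — expand R -> c x
step 4: stack=$ T x c  input=c x d a b b $  — match c
step 5: stack=$ T x  input=x d a b b $  — match x
step 6: stack=$ T  input=d a b b $  — expand T -> d R T
step 7: stack=$ T R d  input=d a b b $  — match d
step 8: stack=$ T R  input=a b b $  — expand R -> a b b
step 9: stack=$ T b b a  input=a b b $  — match a
step 10: stack=$ T b b  input=b b $  — match b
Stack after step 10: $ T b (top = b).

b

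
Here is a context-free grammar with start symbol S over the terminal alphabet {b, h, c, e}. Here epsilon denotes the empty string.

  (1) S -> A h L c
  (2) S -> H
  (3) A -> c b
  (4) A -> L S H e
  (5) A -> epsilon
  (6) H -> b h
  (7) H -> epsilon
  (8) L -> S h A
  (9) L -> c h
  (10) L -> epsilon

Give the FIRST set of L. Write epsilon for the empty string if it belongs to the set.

{epsilon, b, c, e, h}

FIRST(H): from H->b h we get {b}; from H->epsilon we get {epsilon}. So FIRST(H) = {epsilon, b}.
FIRST(S): from S->A h L c we get {b, c, e, h}; from S->H we get {epsilon, b}. So FIRST(S) = {epsilon, b, c, e, h}.
FIRST(L): from L->S h A we get {b, c, e, h}; from L->c h we get {c}; from L->epsilon we get {epsilon}. So FIRST(L) = {epsilon, b, c, e, h}.
FIRST(A): from A->c b we get {c}; from A->L S H e we get {b, c, e, h}; from A->epsilon we get {epsilon}. So FIRST(A) = {epsilon, b, c, e, h}.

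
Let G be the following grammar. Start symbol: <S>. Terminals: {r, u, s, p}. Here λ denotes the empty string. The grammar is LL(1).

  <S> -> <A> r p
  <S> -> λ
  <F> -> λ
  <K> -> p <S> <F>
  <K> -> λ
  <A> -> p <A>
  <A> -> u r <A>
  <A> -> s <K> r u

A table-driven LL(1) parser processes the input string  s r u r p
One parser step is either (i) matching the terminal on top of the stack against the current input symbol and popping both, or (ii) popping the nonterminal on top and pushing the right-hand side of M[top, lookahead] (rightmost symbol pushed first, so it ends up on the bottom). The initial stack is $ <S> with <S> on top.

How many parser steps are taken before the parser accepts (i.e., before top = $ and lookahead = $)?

8

step 1: stack=$ <S>  input=s r u r p $  — expand <S> -> <A> r p
step 2: stack=$ p r <A>  input=s r u r p $  — expand <A> -> s <K> r u
step 3: stack=$ p r u r <K> s  input=s r u r p $  — match s
step 4: stack=$ p r u r <K>  input=r u r p $  — expand <K> -> λ
step 5: stack=$ p r u r  input=r u r p $  — match r
step 6: stack=$ p r u  input=u r p $  — match u
step 7: stack=$ p r  input=r p $  — match r
step 8: stack=$ p  input=p $  — match p
Accept reached after 8 steps.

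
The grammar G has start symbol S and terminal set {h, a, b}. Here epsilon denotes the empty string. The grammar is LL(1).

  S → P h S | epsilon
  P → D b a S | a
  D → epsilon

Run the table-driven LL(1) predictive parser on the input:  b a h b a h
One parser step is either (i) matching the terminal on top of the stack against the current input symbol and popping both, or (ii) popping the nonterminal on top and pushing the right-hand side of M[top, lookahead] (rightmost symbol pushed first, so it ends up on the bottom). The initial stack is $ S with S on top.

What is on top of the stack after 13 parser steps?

h

      Stack          Input          Action
   1  $ S            b a h b a h $  expand S → P h S
   2  $ S h P        b a h b a h $  expand P → D b a S
   3  $ S h S a b D  b a h b a h $  expand D → epsilon
   4  $ S h S a b    b a h b a h $  match b
   5  $ S h S a      a h b a h $    match a
   6  $ S h S        h b a h $      expand S → epsilon
   7  $ S h          h b a h $      match h
   8  $ S            b a h $        expand S → P h S
   9  $ S h P        b a h $        expand P → D b a S
  10  $ S h S a b D  b a h $        expand D → epsilon
  11  $ S h S a b    b a h $        match b
  12  $ S h S a      a h $          match a
  13  $ S h S        h $            expand S → epsilon
Stack after step 13: $ S h (top = h).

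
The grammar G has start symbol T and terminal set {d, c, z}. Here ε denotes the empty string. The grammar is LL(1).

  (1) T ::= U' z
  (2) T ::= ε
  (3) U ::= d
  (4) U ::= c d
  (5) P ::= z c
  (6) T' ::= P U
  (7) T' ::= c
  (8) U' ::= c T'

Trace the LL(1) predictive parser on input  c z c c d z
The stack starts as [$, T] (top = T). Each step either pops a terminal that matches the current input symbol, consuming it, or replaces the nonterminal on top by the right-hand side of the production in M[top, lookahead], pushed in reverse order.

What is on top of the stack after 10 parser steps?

z

      Stack      Input          Action
   1  $ T        c z c c d z $  expand T ::= U' z
   2  $ z U'     c z c c d z $  expand U' ::= c T'
   3  $ z T' c   c z c c d z $  match c
   4  $ z T'     z c c d z $    expand T' ::= P U
   5  $ z U P    z c c d z $    expand P ::= z c
   6  $ z U c z  z c c d z $    match z
   7  $ z U c    c c d z $      match c
   8  $ z U      c d z $        expand U ::= c d
   9  $ z d c    c d z $        match c
  10  $ z d      d z $          match d
Stack after step 10: $ z (top = z).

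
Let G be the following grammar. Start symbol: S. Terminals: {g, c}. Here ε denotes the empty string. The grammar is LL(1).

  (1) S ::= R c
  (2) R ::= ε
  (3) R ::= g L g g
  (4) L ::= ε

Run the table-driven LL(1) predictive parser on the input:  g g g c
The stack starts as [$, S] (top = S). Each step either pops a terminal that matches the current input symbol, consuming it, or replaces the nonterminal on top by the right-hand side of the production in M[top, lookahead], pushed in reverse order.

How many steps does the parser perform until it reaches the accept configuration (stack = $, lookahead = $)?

7

     Stack        Input      Action
  1  $ S          g g g c $  expand S ::= R c
  2  $ c R        g g g c $  expand R ::= g L g g
  3  $ c g g L g  g g g c $  match g
  4  $ c g g L    g g c $    expand L ::= ε
  5  $ c g g      g g c $    match g
  6  $ c g        g c $      match g
  7  $ c          c $        match c
Accept reached after 7 steps.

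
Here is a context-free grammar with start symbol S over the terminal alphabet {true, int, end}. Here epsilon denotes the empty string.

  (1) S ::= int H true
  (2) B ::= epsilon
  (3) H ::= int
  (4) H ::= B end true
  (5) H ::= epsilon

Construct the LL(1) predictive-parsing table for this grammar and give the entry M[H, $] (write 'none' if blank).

none

FIRST(S): from S::=int H true we get {int}. So FIRST(S) = {int}.
FIRST(B): from B::=epsilon we get {epsilon}. So FIRST(B) = {epsilon}.
FIRST(H): from H::=int we get {int}; from H::=B end true we get {end}; from H::=epsilon we get {epsilon}. So FIRST(H) = {epsilon, end, int}.
FOLLOW(S) includes $ since S is the start symbol.
FOLLOW(H): in S::=int H true, H is followed by true with FIRST {true}. Thus FOLLOW(H) = {true}.
For H ::= int: FIRST(int) = {int}, so it goes in M[H, t] for t ∈ {int}.
For H ::= B end true: FIRST(B end true) = {end}, so it goes in M[H, t] for t ∈ {end}.
For H ::= epsilon: FIRST(epsilon) = {epsilon}, so it goes in M[H, t] for t ∈ {}; since epsilon ∈ FIRST, also for every t ∈ FOLLOW(H) = {true}.
None of these place a production in M[H, $].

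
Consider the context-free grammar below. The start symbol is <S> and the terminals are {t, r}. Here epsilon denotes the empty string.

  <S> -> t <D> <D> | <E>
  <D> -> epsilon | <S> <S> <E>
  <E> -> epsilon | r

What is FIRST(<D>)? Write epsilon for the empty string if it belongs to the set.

{epsilon, r, t}

FIRST(<E>): from <E>->epsilon we get {epsilon}; from <E>->r we get {r}. So FIRST(<E>) = {epsilon, r}.
FIRST(<S>): from <S>->t <D> <D> we get {t}; from <S>-><E> we get {epsilon, r}. So FIRST(<S>) = {epsilon, r, t}.
FIRST(<D>): from <D>->epsilon we get {epsilon}; from <D>-><S> <S> <E> we get {epsilon, r, t}. So FIRST(<D>) = {epsilon, r, t}.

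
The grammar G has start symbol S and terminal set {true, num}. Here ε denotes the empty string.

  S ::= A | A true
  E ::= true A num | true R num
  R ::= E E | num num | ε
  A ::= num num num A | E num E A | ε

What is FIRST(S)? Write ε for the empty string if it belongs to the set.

{ε, num, true}

FIRST(E): from E::=true A num we get {true}; from E::=true R num we get {true}. So FIRST(E) = {true}.
FIRST(R): from R::=E E we get {true}; from R::=num num we get {num}; from R::=ε we get {ε}. So FIRST(R) = {ε, num, true}.
FIRST(A): from A::=num num num A we get {num}; from A::=E num E A we get {true}; from A::=ε we get {ε}. So FIRST(A) = {ε, num, true}.
FIRST(S): from S::=A we get {ε, num, true}; from S::=A true we get {num, true}. So FIRST(S) = {ε, num, true}.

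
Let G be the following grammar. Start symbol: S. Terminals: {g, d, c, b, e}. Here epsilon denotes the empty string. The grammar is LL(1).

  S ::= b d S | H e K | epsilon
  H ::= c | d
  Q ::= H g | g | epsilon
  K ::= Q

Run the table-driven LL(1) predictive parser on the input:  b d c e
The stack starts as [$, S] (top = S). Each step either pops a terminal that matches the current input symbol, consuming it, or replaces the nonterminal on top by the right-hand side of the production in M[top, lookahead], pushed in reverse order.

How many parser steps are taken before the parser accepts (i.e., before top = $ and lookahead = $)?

     Stack    Input      Action
  1  $ S      b d c e $  expand S ::= b d S
  2  $ S d b  b d c e $  match b
  3  $ S d    d c e $    match d
  4  $ S      c e $      expand S ::= H e K
  5  $ K e H  c e $      expand H ::= c
  6  $ K e c  c e $      match c
  7  $ K e    e $        match e
  8  $ K      $          expand K ::= Q
  9  $ Q      $          expand Q ::= epsilon
Accept reached after 9 steps.

9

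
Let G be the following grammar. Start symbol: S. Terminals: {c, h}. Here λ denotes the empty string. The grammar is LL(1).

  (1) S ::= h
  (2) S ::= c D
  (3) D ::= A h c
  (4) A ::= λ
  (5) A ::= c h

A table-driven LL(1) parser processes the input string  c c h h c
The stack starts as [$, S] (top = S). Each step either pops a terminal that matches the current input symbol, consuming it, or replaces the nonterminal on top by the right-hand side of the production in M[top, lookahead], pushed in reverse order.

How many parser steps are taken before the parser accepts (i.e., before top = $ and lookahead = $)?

step 1: stack=$ S  input=c c h h c $  — expand S ::= c D
step 2: stack=$ D c  input=c c h h c $  — match c
step 3: stack=$ D  input=c h h c $  — expand D ::= A h c
step 4: stack=$ c h A  input=c h h c $  — expand A ::= c h
step 5: stack=$ c h h c  input=c h h c $  — match c
step 6: stack=$ c h h  input=h h c $  — match h
step 7: stack=$ c h  input=h c $  — match h
step 8: stack=$ c  input=c $  — match c
Accept reached after 8 steps.

8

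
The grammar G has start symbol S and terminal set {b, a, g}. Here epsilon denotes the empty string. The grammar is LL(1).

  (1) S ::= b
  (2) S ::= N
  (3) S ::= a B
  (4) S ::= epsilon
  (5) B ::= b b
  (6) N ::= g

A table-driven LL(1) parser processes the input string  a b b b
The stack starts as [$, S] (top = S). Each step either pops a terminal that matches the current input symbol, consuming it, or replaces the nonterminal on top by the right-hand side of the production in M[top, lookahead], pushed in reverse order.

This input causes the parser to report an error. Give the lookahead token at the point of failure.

b

     Stack  Input      Action
  1  $ S    a b b b $  expand S ::= a B
  2  $ B a  a b b b $  match a
  3  $ B    b b b $    expand B ::= b b
  4  $ b b  b b b $    match b
  5  $ b    b b $      match b
  6  $      b $        error: stack empty but input remains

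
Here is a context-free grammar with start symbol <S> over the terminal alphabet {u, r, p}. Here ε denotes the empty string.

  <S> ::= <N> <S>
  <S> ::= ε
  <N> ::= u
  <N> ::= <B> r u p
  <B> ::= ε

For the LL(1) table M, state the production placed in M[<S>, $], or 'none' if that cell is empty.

<S> ::= ε

FIRST(<B>) = {ε}
FIRST(<N>) = {r, u}  (via <B> r u p)
FIRST(<S>) = {ε, r, u}  (via <N> <S>)
FOLLOW(<S>) includes $ since <S> is the start symbol.
FOLLOW(<S>): in <S>::=<N> <S>, the suffix after <S> is empty (adds nothing new). Thus FOLLOW(<S>) = {$}.
For <S> ::= <N> <S>: FIRST(<N> <S>) = {r, u}, so it goes in M[<S>, t] for t ∈ {r, u}.
For <S> ::= ε: FIRST(ε) = {ε}, so it goes in M[<S>, t] for t ∈ {}; since ε ∈ FIRST, also for every t ∈ FOLLOW(<S>) = {$}.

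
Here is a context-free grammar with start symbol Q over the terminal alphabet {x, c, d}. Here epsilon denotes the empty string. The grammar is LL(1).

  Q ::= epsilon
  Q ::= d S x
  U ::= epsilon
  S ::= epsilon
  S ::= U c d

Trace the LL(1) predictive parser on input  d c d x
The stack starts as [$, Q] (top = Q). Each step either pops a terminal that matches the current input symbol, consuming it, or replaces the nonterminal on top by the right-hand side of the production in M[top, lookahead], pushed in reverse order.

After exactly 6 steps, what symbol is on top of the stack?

step 1: stack=$ Q  input=d c d x $  — expand Q ::= d S x
step 2: stack=$ x S d  input=d c d x $  — match d
step 3: stack=$ x S  input=c d x $  — expand S ::= U c d
step 4: stack=$ x d c U  input=c d x $  — expand U ::= epsilon
step 5: stack=$ x d c  input=c d x $  — match c
step 6: stack=$ x d  input=d x $  — match d
Stack after step 6: $ x (top = x).

x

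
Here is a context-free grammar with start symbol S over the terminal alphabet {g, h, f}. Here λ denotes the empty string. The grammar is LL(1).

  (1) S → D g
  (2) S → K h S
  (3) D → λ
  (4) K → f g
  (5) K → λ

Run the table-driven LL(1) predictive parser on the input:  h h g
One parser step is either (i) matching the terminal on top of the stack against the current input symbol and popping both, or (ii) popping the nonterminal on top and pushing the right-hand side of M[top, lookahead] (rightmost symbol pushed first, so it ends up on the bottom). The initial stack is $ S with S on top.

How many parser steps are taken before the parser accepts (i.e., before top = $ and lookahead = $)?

     Stack    Input    Action
  1  $ S      h h g $  expand S → K h S
  2  $ S h K  h h g $  expand K → λ
  3  $ S h    h h g $  match h
  4  $ S      h g $    expand S → K h S
  5  $ S h K  h g $    expand K → λ
  6  $ S h    h g $    match h
  7  $ S      g $      expand S → D g
  8  $ g D    g $      expand D → λ
  9  $ g      g $      match g
Accept reached after 9 steps.

9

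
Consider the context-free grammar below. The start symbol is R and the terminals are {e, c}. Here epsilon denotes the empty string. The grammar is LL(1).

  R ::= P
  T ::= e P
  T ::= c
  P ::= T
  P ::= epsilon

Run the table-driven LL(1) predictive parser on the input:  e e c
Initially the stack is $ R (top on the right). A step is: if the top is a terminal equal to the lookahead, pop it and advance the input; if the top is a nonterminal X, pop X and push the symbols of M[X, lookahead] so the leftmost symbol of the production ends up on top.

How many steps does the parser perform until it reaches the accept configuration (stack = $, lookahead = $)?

step 1: stack=$ R  input=e e c $  — expand R ::= P
step 2: stack=$ P  input=e e c $  — expand P ::= T
step 3: stack=$ T  input=e e c $  — expand T ::= e P
step 4: stack=$ P e  input=e e c $  — match e
step 5: stack=$ P  input=e c $  — expand P ::= T
step 6: stack=$ T  input=e c $  — expand T ::= e P
step 7: stack=$ P e  input=e c $  — match e
step 8: stack=$ P  input=c $  — expand P ::= T
step 9: stack=$ T  input=c $  — expand T ::= c
step 10: stack=$ c  input=c $  — match c
Accept reached after 10 steps.

10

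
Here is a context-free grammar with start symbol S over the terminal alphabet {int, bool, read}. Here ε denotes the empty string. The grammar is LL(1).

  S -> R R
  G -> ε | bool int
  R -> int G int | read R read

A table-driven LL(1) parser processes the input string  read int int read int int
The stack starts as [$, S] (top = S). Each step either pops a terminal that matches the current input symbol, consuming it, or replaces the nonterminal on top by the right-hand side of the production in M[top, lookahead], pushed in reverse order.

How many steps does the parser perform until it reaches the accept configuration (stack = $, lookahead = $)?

12

      Stack               Input                        Action
   1  $ S                 read int int read int int $  expand S -> R R
   2  $ R R               read int int read int int $  expand R -> read R read
   3  $ R read R read     read int int read int int $  match read
   4  $ R read R          int int read int int $       expand R -> int G int
   5  $ R read int G int  int int read int int $       match int
   6  $ R read int G      int read int int $           expand G -> ε
   7  $ R read int        int read int int $           match int
   8  $ R read            read int int $               match read
   9  $ R                 int int $                    expand R -> int G int
  10  $ int G int         int int $                    match int
  11  $ int G             int $                        expand G -> ε
  12  $ int               int $                        match int
Accept reached after 12 steps.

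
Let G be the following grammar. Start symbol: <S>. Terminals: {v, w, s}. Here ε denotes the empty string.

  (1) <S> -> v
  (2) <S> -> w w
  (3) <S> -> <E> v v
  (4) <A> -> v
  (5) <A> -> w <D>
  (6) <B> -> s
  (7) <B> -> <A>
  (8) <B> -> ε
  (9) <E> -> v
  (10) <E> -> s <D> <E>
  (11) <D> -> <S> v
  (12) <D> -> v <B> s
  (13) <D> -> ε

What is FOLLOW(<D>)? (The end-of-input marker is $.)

FIRST(<A>) = {v, w}
FIRST(<E>) = {s, v}
FIRST(<S>) = {s, v, w}  (via <E> v v)
FIRST(<B>) = {ε, s, v, w}  (via <A>)
FIRST(<D>) = {ε, s, v, w}  (via <S> v)
FOLLOW(<S>) includes $ since <S> is the start symbol.
FOLLOW(<S>): in <D>-><S> v, <S> is followed by v with FIRST {v}. Thus FOLLOW(<S>) = {$, v}.
FOLLOW(<B>): in <D>->v <B> s, <B> is followed by s with FIRST {s}. Thus FOLLOW(<B>) = {s}.
FOLLOW(<A>): in <B>-><A>, the suffix after <A> is empty, so FOLLOW(<A>) ⊇ FOLLOW(<B>) = {s}. Thus FOLLOW(<A>) = {s}.
FOLLOW(<E>): in <S>-><E> v v, <E> is followed by v v with FIRST {v}; in <E>->s <D> <E>, the suffix after <E> is empty (adds nothing new). Thus FOLLOW(<E>) = {v}.
FOLLOW(<D>): in <A>->w <D>, the suffix after <D> is empty, so FOLLOW(<D>) ⊇ FOLLOW(<A>) = {s}; in <E>->s <D> <E>, <D> is followed by <E> with FIRST {s, v}. Thus FOLLOW(<D>) = {s, v}.

{s, v}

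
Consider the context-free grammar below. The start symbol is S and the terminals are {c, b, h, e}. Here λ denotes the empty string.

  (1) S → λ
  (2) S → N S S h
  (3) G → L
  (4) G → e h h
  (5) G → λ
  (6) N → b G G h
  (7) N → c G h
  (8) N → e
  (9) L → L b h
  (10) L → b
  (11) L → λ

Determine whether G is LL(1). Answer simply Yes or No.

FIRST(S) = {λ, b, c, e}
FIRST(G) = {λ, b, e}
FIRST(N) = {b, c, e}
FIRST(L) = {λ, b}
FOLLOW(S) = {$, b, c, e, h}
FOLLOW(G) = {b, e, h}
FOLLOW(N) = {b, c, e, h}
FOLLOW(L) = {b, e, h}
Cell M[G, b] receives both G → L and G → λ — the grammar is not LL(1).

No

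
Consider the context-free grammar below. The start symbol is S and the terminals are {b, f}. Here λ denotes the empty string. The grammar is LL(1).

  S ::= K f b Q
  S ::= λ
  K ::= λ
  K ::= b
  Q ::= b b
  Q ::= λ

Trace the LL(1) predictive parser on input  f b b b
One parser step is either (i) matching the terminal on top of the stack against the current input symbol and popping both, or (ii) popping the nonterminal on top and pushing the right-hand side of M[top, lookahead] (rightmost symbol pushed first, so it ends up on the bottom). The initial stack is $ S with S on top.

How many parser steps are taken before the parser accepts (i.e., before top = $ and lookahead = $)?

7

step 1: stack=$ S  input=f b b b $  — expand S ::= K f b Q
step 2: stack=$ Q b f K  input=f b b b $  — expand K ::= λ
step 3: stack=$ Q b f  input=f b b b $  — match f
step 4: stack=$ Q b  input=b b b $  — match b
step 5: stack=$ Q  input=b b $  — expand Q ::= b b
step 6: stack=$ b b  input=b b $  — match b
step 7: stack=$ b  input=b $  — match b
Accept reached after 7 steps.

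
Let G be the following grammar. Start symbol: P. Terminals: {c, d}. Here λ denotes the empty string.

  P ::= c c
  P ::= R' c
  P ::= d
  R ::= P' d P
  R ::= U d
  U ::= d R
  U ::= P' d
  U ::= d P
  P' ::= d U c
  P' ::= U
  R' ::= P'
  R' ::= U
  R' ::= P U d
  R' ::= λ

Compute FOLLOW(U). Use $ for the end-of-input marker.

FIRST(P) = {c, d}  (via R' c)
FIRST(R) = {d}  (via P' d P, U d)
FIRST(U) = {d}  (via P' d)
FIRST(P') = {d}  (via U)
FIRST(R') = {λ, c, d}  (via P', U, P U d)
FOLLOW(P) includes $ since P is the start symbol.
FOLLOW(R'): in P::=R' c, R' is followed by c with FIRST {c}. Thus FOLLOW(R') = {c}.
FOLLOW(P'): in R::=P' d P, P' is followed by d P with FIRST {d}; in U::=P' d, P' is followed by d with FIRST {d}; in R'::=P', the suffix after P' is empty, so FOLLOW(P') ⊇ FOLLOW(R') = {c}. Thus FOLLOW(P') = {c, d}.
FOLLOW(U): in R::=U d, U is followed by d with FIRST {d}; in P'::=d U c, U is followed by c with FIRST {c}; in P'::=U, the suffix after U is empty, so FOLLOW(U) ⊇ FOLLOW(P') = {c, d}; in R'::=U, the suffix after U is empty, so FOLLOW(U) ⊇ FOLLOW(R') = {c}; in R'::=P U d, U is followed by d with FIRST {d}. Thus FOLLOW(U) = {c, d}.
FOLLOW(R): in U::=d R, the suffix after R is empty, so FOLLOW(R) ⊇ FOLLOW(U) = {c, d}. Thus FOLLOW(R) = {c, d}.
FOLLOW(P): in R::=P' d P, the suffix after P is empty, so FOLLOW(P) ⊇ FOLLOW(R) = {c, d}; in U::=d P, the suffix after P is empty, so FOLLOW(P) ⊇ FOLLOW(U) = {c, d}; in R'::=P U d, P is followed by U d with FIRST {d}. Thus FOLLOW(P) = {$, c, d}.

{c, d}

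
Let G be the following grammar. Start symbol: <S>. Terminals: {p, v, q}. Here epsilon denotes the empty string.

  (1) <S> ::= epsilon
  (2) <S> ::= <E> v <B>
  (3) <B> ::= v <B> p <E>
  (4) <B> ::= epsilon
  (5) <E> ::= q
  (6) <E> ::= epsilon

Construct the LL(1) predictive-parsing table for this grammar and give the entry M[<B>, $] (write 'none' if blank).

FIRST(<B>): from <B>::=v <B> p <E> we get {v}; from <B>::=epsilon we get {epsilon}. So FIRST(<B>) = {epsilon, v}.
FIRST(<E>): from <E>::=q we get {q}; from <E>::=epsilon we get {epsilon}. So FIRST(<E>) = {epsilon, q}.
FIRST(<S>): from <S>::=epsilon we get {epsilon}; from <S>::=<E> v <B> we get {q, v}. So FIRST(<S>) = {epsilon, q, v}.
FOLLOW(<S>) includes $ since <S> is the start symbol.
FOLLOW(<S>): <S> appears on no right-hand side. Thus FOLLOW(<S>) = {$}.
FOLLOW(<B>): in <S>::=<E> v <B>, the suffix after <B> is empty, so FOLLOW(<B>) ⊇ FOLLOW(<S>) = {$}; in <B>::=v <B> p <E>, <B> is followed by p <E> with FIRST {p}. Thus FOLLOW(<B>) = {$, p}.
For <B> ::= v <B> p <E>: FIRST(v <B> p <E>) = {v}, so it goes in M[<B>, t] for t ∈ {v}.
For <B> ::= epsilon: FIRST(epsilon) = {epsilon}, so it goes in M[<B>, t] for t ∈ {}; since epsilon ∈ FIRST, also for every t ∈ FOLLOW(<B>) = {$, p}.

<B> ::= epsilon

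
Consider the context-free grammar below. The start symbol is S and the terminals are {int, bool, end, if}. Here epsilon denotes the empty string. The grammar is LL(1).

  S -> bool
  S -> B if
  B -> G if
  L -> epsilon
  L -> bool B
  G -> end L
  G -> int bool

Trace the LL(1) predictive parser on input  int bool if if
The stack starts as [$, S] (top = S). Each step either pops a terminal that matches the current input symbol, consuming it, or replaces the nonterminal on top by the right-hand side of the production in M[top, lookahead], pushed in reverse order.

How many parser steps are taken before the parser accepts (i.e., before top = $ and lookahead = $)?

7

step 1: stack=$ S  input=int bool if if $  — expand S -> B if
step 2: stack=$ if B  input=int bool if if $  — expand B -> G if
step 3: stack=$ if if G  input=int bool if if $  — expand G -> int bool
step 4: stack=$ if if bool int  input=int bool if if $  — match int
step 5: stack=$ if if bool  input=bool if if $  — match bool
step 6: stack=$ if if  input=if if $  — match if
step 7: stack=$ if  input=if $  — match if
Accept reached after 7 steps.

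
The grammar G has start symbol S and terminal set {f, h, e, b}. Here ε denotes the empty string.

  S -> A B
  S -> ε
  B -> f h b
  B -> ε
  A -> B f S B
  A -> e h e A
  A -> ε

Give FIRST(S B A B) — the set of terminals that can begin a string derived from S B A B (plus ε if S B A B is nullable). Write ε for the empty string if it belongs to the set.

{ε, e, f}

FIRST(B): from B->f h b we get {f}; from B->ε we get {ε}. So FIRST(B) = {ε, f}.
FIRST(A): from A->B f S B we get {f}; from A->e h e A we get {e}; from A->ε we get {ε}. So FIRST(A) = {ε, e, f}.
FIRST(S): from S->A B we get {ε, e, f}; from S->ε we get {ε}. So FIRST(S) = {ε, e, f}.
FIRST(S B A B): take FIRST of each symbol in turn, carrying on past any symbol whose FIRST contains ε; result {ε, e, f}.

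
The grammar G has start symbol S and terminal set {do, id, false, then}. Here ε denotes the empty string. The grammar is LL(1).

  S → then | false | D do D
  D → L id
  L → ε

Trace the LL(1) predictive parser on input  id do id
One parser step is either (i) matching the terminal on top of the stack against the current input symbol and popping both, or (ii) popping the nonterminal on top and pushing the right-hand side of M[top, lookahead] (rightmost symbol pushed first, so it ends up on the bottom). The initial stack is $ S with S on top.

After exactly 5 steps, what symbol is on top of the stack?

step 1: stack=$ S  input=id do id $  — expand S → D do D
step 2: stack=$ D do D  input=id do id $  — expand D → L id
step 3: stack=$ D do id L  input=id do id $  — expand L → ε
step 4: stack=$ D do id  input=id do id $  — match id
step 5: stack=$ D do  input=do id $  — match do
Stack after step 5: $ D (top = D).

D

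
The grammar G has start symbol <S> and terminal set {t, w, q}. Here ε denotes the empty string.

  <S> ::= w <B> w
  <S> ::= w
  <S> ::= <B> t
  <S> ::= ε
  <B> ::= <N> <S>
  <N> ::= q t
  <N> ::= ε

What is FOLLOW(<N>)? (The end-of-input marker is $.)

{q, t, w}

FIRST(<N>) = {ε, q}
FIRST(<S>) = {ε, q, t, w}  (via <B> t)
FIRST(<B>) = {ε, q, t, w}  (via <N> <S>)
FOLLOW(<S>) includes $ since <S> is the start symbol.
FOLLOW(<B>): in <S>::=w <B> w, <B> is followed by w with FIRST {w}; in <S>::=<B> t, <B> is followed by t with FIRST {t}. Thus FOLLOW(<B>) = {t, w}.
FOLLOW(<S>): in <B>::=<N> <S>, the suffix after <S> is empty, so FOLLOW(<S>) ⊇ FOLLOW(<B>) = {t, w}. Thus FOLLOW(<S>) = {$, t, w}.
FOLLOW(<N>): in <B>::=<N> <S>, <N> is followed by <S> with FIRST {ε, q, t, w}; in <B>::=<N> <S>, the suffix after <N> is nullable, so FOLLOW(<N>) ⊇ FOLLOW(<B>) = {t, w}. Thus FOLLOW(<N>) = {q, t, w}.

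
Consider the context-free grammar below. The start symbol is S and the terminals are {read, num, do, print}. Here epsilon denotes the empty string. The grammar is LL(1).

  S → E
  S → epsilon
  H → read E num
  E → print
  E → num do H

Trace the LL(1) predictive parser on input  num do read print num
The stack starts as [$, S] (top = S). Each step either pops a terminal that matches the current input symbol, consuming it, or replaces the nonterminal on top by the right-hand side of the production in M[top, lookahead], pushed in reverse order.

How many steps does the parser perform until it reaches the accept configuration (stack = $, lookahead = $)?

9

step 1: stack=$ S  input=num do read print num $  — expand S → E
step 2: stack=$ E  input=num do read print num $  — expand E → num do H
step 3: stack=$ H do num  input=num do read print num $  — match num
step 4: stack=$ H do  input=do read print num $  — match do
step 5: stack=$ H  input=read print num $  — expand H → read E num
step 6: stack=$ num E read  input=read print num $  — match read
step 7: stack=$ num E  input=print num $  — expand E → print
step 8: stack=$ num print  input=print num $  — match print
step 9: stack=$ num  input=num $  — match num
Accept reached after 9 steps.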